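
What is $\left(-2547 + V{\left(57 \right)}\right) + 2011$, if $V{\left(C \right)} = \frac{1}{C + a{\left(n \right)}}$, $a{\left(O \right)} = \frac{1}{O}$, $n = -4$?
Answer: $- \frac{121668}{227} \approx -535.98$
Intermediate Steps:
$V{\left(C \right)} = \frac{1}{- \frac{1}{4} + C}$ ($V{\left(C \right)} = \frac{1}{C + \frac{1}{-4}} = \frac{1}{C - \frac{1}{4}} = \frac{1}{- \frac{1}{4} + C}$)
$\left(-2547 + V{\left(57 \right)}\right) + 2011 = \left(-2547 + \frac{4}{-1 + 4 \cdot 57}\right) + 2011 = \left(-2547 + \frac{4}{-1 + 228}\right) + 2011 = \left(-2547 + \frac{4}{227}\right) + 2011 = - \frac{578165}{227} + 2011 = - \frac{121668}{227}$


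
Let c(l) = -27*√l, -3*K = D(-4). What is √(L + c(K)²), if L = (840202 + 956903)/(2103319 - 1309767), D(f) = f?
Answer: 233*√706310877/198388 ≈ 31.213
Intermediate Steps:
K = 4/3 (K = -⅓*(-4) = 4/3 ≈ 1.3333)
L = 1797105/793552 ≈ 2.2646
√(L + c(K)²) = √(1797105/793552 + (-18*√3)²) = √(1797105/793552 + 972) = √(773129649/793552) = 233*√706310877/198388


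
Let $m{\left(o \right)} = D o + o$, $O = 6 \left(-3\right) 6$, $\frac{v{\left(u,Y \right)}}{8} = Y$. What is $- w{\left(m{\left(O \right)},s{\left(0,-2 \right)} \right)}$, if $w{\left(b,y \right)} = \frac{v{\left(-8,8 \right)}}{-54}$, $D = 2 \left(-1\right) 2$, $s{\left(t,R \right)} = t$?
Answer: $\frac{32}{27} \approx 1.1852$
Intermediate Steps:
$v{\left(u,Y \right)} = 8 Y$
$O = -108$ ($O = \left(-18\right) 6 = -108$)
$D = -4$ ($D = \left(-2\right) 2 = -4$)
$m{\left(o \right)} = - 3 o$ ($m{\left(o \right)} = - 4 o + o = - 3 o$)
$w{\left(b,y \right)} = - \frac{32}{27}$ ($w{\left(b,y \right)} = \frac{8 \cdot 8}{-54} = 64 \left(- \frac{1}{54}\right) = - \frac{32}{27}$)
$- w{\left(m{\left(O \right)},s{\left(0,-2 \right)} \right)} = \left(-1\right) \left(- \frac{32}{27}\right) = \frac{32}{27}$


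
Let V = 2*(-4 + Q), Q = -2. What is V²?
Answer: 144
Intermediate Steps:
V = -12 (V = 2*(-4 - 2) = 2*(-6) = -12)
V² = (-12)² = 144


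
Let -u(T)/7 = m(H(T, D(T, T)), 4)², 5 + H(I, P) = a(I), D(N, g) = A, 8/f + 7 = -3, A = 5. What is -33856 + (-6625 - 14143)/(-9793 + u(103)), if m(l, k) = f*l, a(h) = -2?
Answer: -8474077728/250313 ≈ -33854.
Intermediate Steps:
f = -⅘ (f = 8/(-7 - 3) = 8/(-10) = 8*(-⅒) = -⅘ ≈ -0.80000)
D(N, g) = 5
H(I, P) = -7 (H(I, P) = -5 - 2 = -7)
m(l, k) = -4*l/5
u(T) = -5488/25 (u(T) = -7*(-⅘*(-7))² = -7*(28/5)² = -7*784/25 = -5488/25)
-33856 + (-6625 - 14143)/(-9793 + u(103)) = -33856 + (-6625 - 14143)/(-9793 - 5488/25) = -33856 - 20768/(-250313/25) = -33856 - 20768*(-25/250313) = -33856 + 519200/250313 = -8474077728/250313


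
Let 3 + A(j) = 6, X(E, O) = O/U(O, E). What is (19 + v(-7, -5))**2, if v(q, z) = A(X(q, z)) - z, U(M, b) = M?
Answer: 729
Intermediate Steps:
X(E, O) = 1 (X(E, O) = O/O = 1)
A(j) = 3 (A(j) = -3 + 6 = 3)
v(q, z) = 3 - z
(19 + v(-7, -5))**2 = (19 + (3 - 1*(-5)))**2 = (19 + (3 + 5))**2 = (19 + 8)**2 = 27**2 = 729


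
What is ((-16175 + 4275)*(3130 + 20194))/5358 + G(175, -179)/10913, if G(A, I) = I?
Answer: -1514482610941/29235927 ≈ -51802.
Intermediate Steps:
((-16175 + 4275)*(3130 + 20194))/5358 + G(175, -179)/10913 = ((-16175 + 4275)*(3130 + 20194))/5358 - 179/10913 = -11900*23324*(1/5358) - 179*1/10913 = -277555600*1/5358 - 179/10913 = -138777800/2679 - 179/10913 = -1514482610941/29235927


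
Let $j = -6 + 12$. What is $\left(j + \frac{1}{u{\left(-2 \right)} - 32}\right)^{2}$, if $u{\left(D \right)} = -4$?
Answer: $\frac{46225}{1296} \approx 35.667$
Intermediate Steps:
$j = 6$
$\left(j + \frac{1}{u{\left(-2 \right)} - 32}\right)^{2} = \left(6 + \frac{1}{-4 - 32}\right)^{2} = \left(6 + \frac{1}{-36}\right)^{2} = \left(6 - \frac{1}{36}\right)^{2} = \left(\frac{215}{36}\right)^{2} = \frac{46225}{1296}$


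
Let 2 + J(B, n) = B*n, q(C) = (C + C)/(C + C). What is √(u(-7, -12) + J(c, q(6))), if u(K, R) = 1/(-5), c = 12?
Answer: 7*√5/5 ≈ 3.1305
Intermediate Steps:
q(C) = 1 (q(C) = (2*C)/((2*C)) = (2*C)*(1/(2*C)) = 1)
u(K, R) = -⅕
J(B, n) = -2 + B*n
√(u(-7, -12) + J(c, q(6))) = √(-⅕ + (-2 + 12*1)) = √(-⅕ + (-2 + 12)) = √(-⅕ + 10) = √(49/5) = 7*√5/5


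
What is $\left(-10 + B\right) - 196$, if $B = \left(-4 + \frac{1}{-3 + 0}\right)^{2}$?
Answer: $- \frac{1685}{9} \approx -187.22$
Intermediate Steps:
$B = \frac{169}{9}$ ($B = \left(-4 + \frac{1}{-3}\right)^{2} = \left(-4 - \frac{1}{3}\right)^{2} = \left(- \frac{13}{3}\right)^{2} = \frac{169}{9} \approx 18.778$)
$\left(-10 + B\right) - 196 = \left(-10 + \frac{169}{9}\right) - 196 = \frac{79}{9} - 196 = - \frac{1685}{9}$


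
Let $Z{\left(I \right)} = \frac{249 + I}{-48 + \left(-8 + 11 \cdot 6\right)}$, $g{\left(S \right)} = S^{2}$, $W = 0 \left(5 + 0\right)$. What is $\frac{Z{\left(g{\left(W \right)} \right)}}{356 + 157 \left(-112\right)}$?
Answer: $- \frac{249}{172280} \approx -0.0014453$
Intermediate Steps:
$W = 0$ ($W = 0 \cdot 5 = 0$)
$Z{\left(I \right)} = \frac{249}{10} + \frac{I}{10}$ ($Z{\left(I \right)} = \frac{249 + I}{-48 + \left(-8 + 66\right)} = \frac{249 + I}{-48 + 58} = \frac{249 + I}{10} = \left(249 + I\right) \frac{1}{10} = \frac{249}{10} + \frac{I}{10}$)
$\frac{Z{\left(g{\left(W \right)} \right)}}{356 + 157 \left(-112\right)} = \frac{\frac{249}{10} + \frac{0^{2}}{10}}{356 + 157 \left(-112\right)} = \frac{\frac{249}{10} + \frac{1}{10} \cdot 0}{356 - 17584} = \frac{\frac{249}{10} + 0}{-17228} = \frac{249}{10} \left(- \frac{1}{17228}\right) = - \frac{249}{172280}$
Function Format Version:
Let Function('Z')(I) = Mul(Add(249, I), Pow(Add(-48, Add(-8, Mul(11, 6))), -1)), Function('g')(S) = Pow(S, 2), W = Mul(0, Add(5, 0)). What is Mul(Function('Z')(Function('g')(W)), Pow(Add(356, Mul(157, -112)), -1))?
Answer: Rational(-249, 172280) ≈ -0.0014453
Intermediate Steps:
W = 0 (W = Mul(0, 5) = 0)
Function('Z')(I) = Add(Rational(249, 10), Mul(Rational(1, 10), I)) (Function('Z')(I) = Mul(Add(249, I), Pow(Add(-48, Add(-8, 66)), -1)) = Mul(Add(249, I), Pow(Add(-48, 58), -1)) = Mul(Add(249, I), Pow(10, -1)) = Mul(Add(249, I), Rational(1, 10)) = Add(Rational(249, 10), Mul(Rational(1, 10), I)))
Mul(Function('Z')(Function('g')(W)), Pow(Add(356, Mul(157, -112)), -1)) = Mul(Add(Rational(249, 10), Mul(Rational(1, 10), Pow(0, 2))), Pow(Add(356, Mul(157, -112)), -1)) = Mul(Add(Rational(249, 10), Mul(Rational(1, 10), 0)), Pow(Add(356, -17584), -1)) = Mul(Add(Rational(249, 10), 0), Pow(-17228, -1)) = Mul(Rational(249, 10), Rational(-1, 17228)) = Rational(-249, 172280)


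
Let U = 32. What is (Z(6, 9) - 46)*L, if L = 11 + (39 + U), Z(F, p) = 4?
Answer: -3444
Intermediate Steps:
L = 82 (L = 11 + (39 + 32) = 11 + 71 = 82)
(Z(6, 9) - 46)*L = (4 - 46)*82 = -42*82 = -3444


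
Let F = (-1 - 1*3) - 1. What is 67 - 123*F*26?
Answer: 16057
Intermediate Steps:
F = -5 (F = (-1 - 3) - 1 = -4 - 1 = -5)
67 - 123*F*26 = 67 - (-615)*26 = 67 - 123*(-130) = 67 + 15990 = 16057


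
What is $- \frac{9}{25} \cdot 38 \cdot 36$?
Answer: $- \frac{12312}{25} \approx -492.48$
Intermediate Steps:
$- \frac{9}{25} \cdot 38 \cdot 36 = \left(-9\right) \frac{1}{25} \cdot 38 \cdot 36 = \left(- \frac{9}{25}\right) 38 \cdot 36 = \left(- \frac{342}{25}\right) 36 = - \frac{12312}{25}$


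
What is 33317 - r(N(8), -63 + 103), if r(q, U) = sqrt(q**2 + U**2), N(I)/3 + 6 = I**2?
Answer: 33317 - 2*sqrt(7969) ≈ 33138.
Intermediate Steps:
N(I) = -18 + 3*I**2
r(q, U) = sqrt(U**2 + q**2)
33317 - r(N(8), -63 + 103) = 33317 - sqrt((-63 + 103)**2 + (-18 + 3*8**2)**2) = 33317 - sqrt(40**2 + (-18 + 3*64)**2) = 33317 - sqrt(1600 + (-18 + 192)**2) = 33317 - sqrt(1600 + 174**2) = 33317 - sqrt(1600 + 30276) = 33317 - sqrt(31876) = 33317 - 2*sqrt(7969)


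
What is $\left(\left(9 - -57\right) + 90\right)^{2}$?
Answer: $24336$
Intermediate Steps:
$\left(\left(9 - -57\right) + 90\right)^{2} = \left(\left(9 + 57\right) + 90\right)^{2} = \left(66 + 90\right)^{2} = 156^{2} = 24336$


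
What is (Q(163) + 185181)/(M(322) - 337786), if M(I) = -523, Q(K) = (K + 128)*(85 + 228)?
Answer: -276264/338309 ≈ -0.81660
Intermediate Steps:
Q(K) = 40064 + 313*K (Q(K) = (128 + K)*313 = 40064 + 313*K)
(Q(163) + 185181)/(M(322) - 337786) = ((40064 + 313*163) + 185181)/(-523 - 337786) = ((40064 + 51019) + 185181)/(-338309) = (91083 + 185181)*(-1/338309) = 276264*(-1/338309) = -276264/338309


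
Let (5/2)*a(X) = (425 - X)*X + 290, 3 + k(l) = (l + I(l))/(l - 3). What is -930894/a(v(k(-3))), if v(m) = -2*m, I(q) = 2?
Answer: -20945115/23996 ≈ -872.86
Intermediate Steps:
k(l) = -3 + (2 + l)/(-3 + l) (k(l) = -3 + (l + 2)/(l - 3) = -3 + (2 + l)/(-3 + l))
a(X) = 116 + 2*X*(425 - X)/5 (a(X) = 2*((425 - X)*X + 290)/5 = 2*(X*(425 - X) + 290)/5 = 2*(290 + X*(425 - X))/5 = 116 + 2*X*(425 - X)/5)
-930894/a(v(k(-3))) = -930894/(116 + 170*(-2*(11 - 2*(-3))/(-3 - 3)) - 2*4*(11 - 2*(-3))²/(-3 - 3)²/5) = -930894/(116 + 170*(-2*(11 + 6)/(-6)) - 2*(11 + 6)²/9/5) = -930894/(116 + 170*(-(-1)*17/3) - 2*(-(-1)*17/3)²/5) = -930894/(116 + 170*(-2*(-17/6)) - 2*(-2*(-17/6))²/5) = -930894/(116 + 170*(17/3) - 2*(17/3)²/5) = -930894/(116 + 2890/3 - ⅖*289/9) = -930894/(116 + 2890/3 - 578/45) = -930894/47992/45 = -930894*45/47992 = -20945115/23996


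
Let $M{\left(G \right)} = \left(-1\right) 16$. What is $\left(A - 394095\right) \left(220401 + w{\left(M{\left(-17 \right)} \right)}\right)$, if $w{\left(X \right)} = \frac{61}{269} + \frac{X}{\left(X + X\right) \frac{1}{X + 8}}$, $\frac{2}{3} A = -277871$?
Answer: $- \frac{48075798838881}{269} \approx -1.7872 \cdot 10^{11}$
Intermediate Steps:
$A = - \frac{833613}{2}$ ($A = \frac{3}{2} \left(-277871\right) = - \frac{833613}{2} \approx -4.1681 \cdot 10^{5}$)
$M{\left(G \right)} = -16$
$w{\left(X \right)} = \frac{1137}{269} + \frac{X}{2}$ ($w{\left(X \right)} = 61 \cdot \frac{1}{269} + \frac{X}{2 X \frac{1}{8 + X}} = \frac{61}{269} + \frac{X}{2 X \frac{1}{8 + X}} = \frac{61}{269} + X \frac{8 + X}{2 X} = \frac{61}{269} + \left(4 + \frac{X}{2}\right) = \frac{1137}{269} + \frac{X}{2}$)
$\left(A - 394095\right) \left(220401 + w{\left(M{\left(-17 \right)} \right)}\right) = \left(- \frac{833613}{2} - 394095\right) \left(220401 + \left(\frac{1137}{269} + \frac{1}{2} \left(-16\right)\right)\right) = - \frac{1621803 \left(220401 + \left(\frac{1137}{269} - 8\right)\right)}{2} = - \frac{1621803 \left(220401 - \frac{1015}{269}\right)}{2} = \left(- \frac{1621803}{2}\right) \frac{59286854}{269} = - \frac{48075798838881}{269}$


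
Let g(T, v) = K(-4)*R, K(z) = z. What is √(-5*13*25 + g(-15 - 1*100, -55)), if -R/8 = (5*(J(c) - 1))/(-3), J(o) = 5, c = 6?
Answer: I*√16545/3 ≈ 42.876*I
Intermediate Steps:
R = 160/3 (R = -8*5*(5 - 1)/(-3) = -8*5*4*(-1)/3 = -160*(-1)/3 = -8*(-20/3) = 160/3 ≈ 53.333)
g(T, v) = -640/3 (g(T, v) = -4*160/3 = -640/3)
√(-5*13*25 + g(-15 - 1*100, -55)) = √(-5*13*25 - 640/3) = √(-65*25 - 640/3) = √(-1625 - 640/3) = √(-5515/3) = I*√16545/3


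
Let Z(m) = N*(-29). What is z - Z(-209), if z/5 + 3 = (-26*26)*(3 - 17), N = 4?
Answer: 47421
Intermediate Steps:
z = 47305 (z = -15 + 5*((-26*26)*(3 - 17)) = -15 + 5*(-676*(-14)) = -15 + 5*9464 = -15 + 47320 = 47305)
Z(m) = -116 (Z(m) = 4*(-29) = -116)
z - Z(-209) = 47305 - 1*(-116) = 47305 + 116 = 47421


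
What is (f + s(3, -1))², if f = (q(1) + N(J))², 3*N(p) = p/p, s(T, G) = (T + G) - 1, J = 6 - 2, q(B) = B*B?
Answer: 625/81 ≈ 7.7160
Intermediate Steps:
q(B) = B²
J = 4
s(T, G) = -1 + G + T (s(T, G) = (G + T) - 1 = -1 + G + T)
N(p) = ⅓ (N(p) = (p/p)/3 = (⅓)*1 = ⅓)
f = 16/9 (f = (1² + ⅓)² = (1 + ⅓)² = (4/3)² = 16/9 ≈ 1.7778)
(f + s(3, -1))² = (16/9 + (-1 - 1 + 3))² = (16/9 + 1)² = (25/9)² = 625/81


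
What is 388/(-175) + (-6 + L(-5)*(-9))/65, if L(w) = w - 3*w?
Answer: -8404/2275 ≈ -3.6941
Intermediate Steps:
L(w) = -2*w (L(w) = w - 3*w = -2*w)
388/(-175) + (-6 + L(-5)*(-9))/65 = 388/(-175) + (-6 - 2*(-5)*(-9))/65 = 388*(-1/175) + (-6 + 10*(-9))*(1/65) = -388/175 + (-6 - 90)*(1/65) = -388/175 - 96*1/65 = -388/175 - 96/65 = -8404/2275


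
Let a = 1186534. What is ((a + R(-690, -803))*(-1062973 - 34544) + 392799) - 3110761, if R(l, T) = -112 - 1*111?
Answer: -1301999207749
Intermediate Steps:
R(l, T) = -223 (R(l, T) = -112 - 111 = -223)
((a + R(-690, -803))*(-1062973 - 34544) + 392799) - 3110761 = ((1186534 - 223)*(-1062973 - 34544) + 392799) - 3110761 = (1186311*(-1097517) + 392799) - 3110761 = (-1301996489787 + 392799) - 3110761 = -1301996096988 - 3110761 = -1301999207749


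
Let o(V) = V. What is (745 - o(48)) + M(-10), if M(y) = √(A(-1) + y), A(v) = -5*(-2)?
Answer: 697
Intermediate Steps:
A(v) = 10
M(y) = √(10 + y)
(745 - o(48)) + M(-10) = (745 - 1*48) + √(10 - 10) = (745 - 48) + √0 = 697 + 0 = 697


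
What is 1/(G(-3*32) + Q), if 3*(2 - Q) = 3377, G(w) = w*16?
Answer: -3/7979 ≈ -0.00037599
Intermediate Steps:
G(w) = 16*w
Q = -3371/3 (Q = 2 - 1/3*3377 = 2 - 3377/3 = -3371/3 ≈ -1123.7)
1/(G(-3*32) + Q) = 1/(16*(-3*32) - 3371/3) = 1/(16*(-96) - 3371/3) = 1/(-1536 - 3371/3) = 1/(-7979/3) = -3/7979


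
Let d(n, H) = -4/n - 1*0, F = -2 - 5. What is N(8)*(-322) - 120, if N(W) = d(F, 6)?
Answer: -304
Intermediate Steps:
F = -7
d(n, H) = -4/n (d(n, H) = -4/n + 0 = -4/n)
N(W) = 4/7 (N(W) = -4/(-7) = -4*(-⅐) = 4/7)
N(8)*(-322) - 120 = (4/7)*(-322) - 120 = -184 - 120 = -304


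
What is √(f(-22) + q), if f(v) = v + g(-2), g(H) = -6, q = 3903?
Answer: 5*√155 ≈ 62.250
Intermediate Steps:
f(v) = -6 + v (f(v) = v - 6 = -6 + v)
√(f(-22) + q) = √((-6 - 22) + 3903) = √(-28 + 3903) = √3875 = 5*√155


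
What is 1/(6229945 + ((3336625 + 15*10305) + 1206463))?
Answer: 1/10927608 ≈ 9.1511e-8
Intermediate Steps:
1/(6229945 + ((3336625 + 15*10305) + 1206463)) = 1/(6229945 + ((3336625 + 154575) + 1206463)) = 1/(6229945 + (3491200 + 1206463)) = 1/(6229945 + 4697663) = 1/10927608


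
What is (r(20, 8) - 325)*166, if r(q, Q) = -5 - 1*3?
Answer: -55278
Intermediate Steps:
r(q, Q) = -8 (r(q, Q) = -5 - 3 = -8)
(r(20, 8) - 325)*166 = (-8 - 325)*166 = -333*166 = -55278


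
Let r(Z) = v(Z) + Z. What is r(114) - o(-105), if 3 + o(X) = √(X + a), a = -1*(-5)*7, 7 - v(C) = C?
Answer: 10 - I*√70 ≈ 10.0 - 8.3666*I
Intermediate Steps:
v(C) = 7 - C
a = 35 (a = 5*7 = 35)
o(X) = -3 + √(35 + X) (o(X) = -3 + √(X + 35) = -3 + √(35 + X))
r(Z) = 7 (r(Z) = (7 - Z) + Z = 7)
r(114) - o(-105) = 7 - (-3 + √(35 - 105)) = 7 - (-3 + √(-70)) = 7 - (-3 + I*√70) = 7 + (3 - I*√70) = 10 - I*√70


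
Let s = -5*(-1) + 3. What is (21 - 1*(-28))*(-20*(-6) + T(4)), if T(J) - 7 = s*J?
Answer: 7791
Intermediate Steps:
s = 8 (s = 5 + 3 = 8)
T(J) = 7 + 8*J
(21 - 1*(-28))*(-20*(-6) + T(4)) = (21 - 1*(-28))*(-20*(-6) + (7 + 8*4)) = (21 + 28)*(120 + (7 + 32)) = 49*(120 + 39) = 49*159 = 7791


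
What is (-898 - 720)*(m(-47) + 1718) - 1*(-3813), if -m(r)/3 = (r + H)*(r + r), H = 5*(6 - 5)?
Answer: 16387681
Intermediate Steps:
H = 5 (H = 5*1 = 5)
m(r) = -6*r*(5 + r) (m(r) = -3*(r + 5)*(r + r) = -3*(5 + r)*2*r = -6*r*(5 + r))
(-898 - 720)*(m(-47) + 1718) - 1*(-3813) = (-898 - 720)*(-6*(-47)*(5 - 47) + 1718) - 1*(-3813) = -1618*(-6*(-47)*(-42) + 1718) + 3813 = -1618*(-11844 + 1718) + 3813 = -1618*(-10126) + 3813 = 16383868 + 3813 = 16387681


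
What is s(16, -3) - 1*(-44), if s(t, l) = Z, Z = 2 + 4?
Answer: 50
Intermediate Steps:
Z = 6
s(t, l) = 6
s(16, -3) - 1*(-44) = 6 - 1*(-44) = 6 + 44 = 50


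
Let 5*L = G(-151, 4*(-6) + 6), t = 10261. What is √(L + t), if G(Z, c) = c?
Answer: √256435/5 ≈ 101.28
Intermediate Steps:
L = -18/5 (L = (4*(-6) + 6)/5 = (-24 + 6)/5 = (⅕)*(-18) = -18/5 ≈ -3.6000)
√(L + t) = √(-18/5 + 10261) = √(51287/5) = √256435/5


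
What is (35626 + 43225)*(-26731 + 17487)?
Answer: -728898644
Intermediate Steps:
(35626 + 43225)*(-26731 + 17487) = 78851*(-9244) = -728898644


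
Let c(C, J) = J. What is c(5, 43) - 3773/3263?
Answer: 136536/3263 ≈ 41.844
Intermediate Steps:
c(5, 43) - 3773/3263 = 43 - 3773/3263 = 136536/3263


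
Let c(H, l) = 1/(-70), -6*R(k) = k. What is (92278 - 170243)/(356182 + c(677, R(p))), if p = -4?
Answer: -5457550/24932739 ≈ -0.21889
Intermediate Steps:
R(k) = -k/6
c(H, l) = -1/70
(92278 - 170243)/(356182 + c(677, R(p))) = (92278 - 170243)/(356182 - 1/70) = -77965/24932739/70 = -77965*70/24932739 = -5457550/24932739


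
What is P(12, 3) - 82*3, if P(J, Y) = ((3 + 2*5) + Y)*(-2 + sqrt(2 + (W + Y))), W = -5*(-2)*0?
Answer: -278 + 16*sqrt(5) ≈ -242.22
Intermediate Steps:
W = 0 (W = 10*0 = 0)
P(J, Y) = (-2 + sqrt(2 + Y))*(13 + Y) (P(J, Y) = ((3 + 2*5) + Y)*(-2 + sqrt(2 + (0 + Y))) = ((3 + 10) + Y)*(-2 + sqrt(2 + Y)) = (13 + Y)*(-2 + sqrt(2 + Y)) = (-2 + sqrt(2 + Y))*(13 + Y))
P(12, 3) - 82*3 = (-26 - 2*3 + 13*sqrt(2 + 3) + 3*sqrt(2 + 3)) - 82*3 = (-26 - 6 + 13*sqrt(5) + 3*sqrt(5)) - 246 = (-32 + 16*sqrt(5)) - 246 = -278 + 16*sqrt(5)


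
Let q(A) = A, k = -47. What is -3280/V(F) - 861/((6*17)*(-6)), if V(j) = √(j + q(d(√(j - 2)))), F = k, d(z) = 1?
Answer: 287/204 + 1640*I*√46/23 ≈ 1.4069 + 483.61*I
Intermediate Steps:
F = -47
V(j) = √(1 + j) (V(j) = √(j + 1) = √(1 + j))
-3280/V(F) - 861/((6*17)*(-6)) = -3280/√(1 - 47) - 861/((6*17)*(-6)) = -3280*(-I*√46/46) - 861/(102*(-6)) = -3280*(-I*√46/46) - 861/(-612) = -(-1640)*I*√46/23 - 861*(-1/612) = 1640*I*√46/23 + 287/204 = 287/204 + 1640*I*√46/23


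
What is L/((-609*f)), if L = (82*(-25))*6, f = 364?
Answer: 1025/18473 ≈ 0.055486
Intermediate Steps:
L = -12300 (L = -2050*6 = -12300)
L/((-609*f)) = -12300/((-609*364)) = -12300/(-221676) = -12300*(-1/221676) = 1025/18473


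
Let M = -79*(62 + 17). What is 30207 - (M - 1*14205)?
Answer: 50653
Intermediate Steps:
M = -6241 (M = -79*79 = -6241)
30207 - (M - 1*14205) = 30207 - (-6241 - 1*14205) = 30207 - (-6241 - 14205) = 30207 - 1*(-20446) = 30207 + 20446 = 50653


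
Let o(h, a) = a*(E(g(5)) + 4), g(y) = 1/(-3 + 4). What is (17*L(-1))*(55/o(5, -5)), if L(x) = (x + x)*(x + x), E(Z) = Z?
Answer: -748/5 ≈ -149.60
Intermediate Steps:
g(y) = 1 (g(y) = 1/1 = 1)
o(h, a) = 5*a (o(h, a) = a*(1 + 4) = a*5 = 5*a)
L(x) = 4*x² (L(x) = (2*x)*(2*x) = 4*x²)
(17*L(-1))*(55/o(5, -5)) = (17*(4*(-1)²))*(55/((5*(-5)))) = (17*(4*1))*(55/(-25)) = (17*4)*(55*(-1/25)) = 68*(-11/5) = -748/5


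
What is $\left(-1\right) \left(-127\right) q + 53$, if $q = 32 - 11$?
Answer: $2720$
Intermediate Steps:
$q = 21$
$\left(-1\right) \left(-127\right) q + 53 = \left(-1\right) \left(-127\right) 21 + 53 = 127 \cdot 21 + 53 = 2667 + 53 = 2720$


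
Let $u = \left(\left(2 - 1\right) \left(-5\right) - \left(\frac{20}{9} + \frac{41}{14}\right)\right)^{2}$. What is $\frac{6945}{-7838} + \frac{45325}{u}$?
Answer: $\frac{5628704772855}{12821721758} \approx 439.0$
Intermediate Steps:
$u = \frac{1635841}{15876}$ ($u = \left(1 \left(-5\right) - \frac{649}{126}\right)^{2} = \left(-5 - \frac{649}{126}\right)^{2} = \left(- \frac{1279}{126}\right)^{2} = \frac{1635841}{15876} \approx 103.04$)
$\frac{6945}{-7838} + \frac{45325}{u} = \frac{6945}{-7838} + \frac{45325}{\frac{1635841}{15876}} = 6945 \left(- \frac{1}{7838}\right) + 45325 \cdot \frac{15876}{1635841} = - \frac{6945}{7838} + \frac{719579700}{1635841} = \frac{5628704772855}{12821721758}$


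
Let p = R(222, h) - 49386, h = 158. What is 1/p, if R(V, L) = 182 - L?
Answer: -1/49362 ≈ -2.0259e-5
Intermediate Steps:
p = -49362 (p = (182 - 1*158) - 49386 = (182 - 158) - 49386 = 24 - 49386 = -49362)
1/p = 1/(-49362) = -1/49362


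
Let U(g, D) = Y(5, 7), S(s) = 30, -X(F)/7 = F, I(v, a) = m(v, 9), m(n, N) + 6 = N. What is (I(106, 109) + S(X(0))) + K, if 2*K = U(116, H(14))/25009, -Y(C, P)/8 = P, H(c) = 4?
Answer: 825269/25009 ≈ 32.999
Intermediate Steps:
m(n, N) = -6 + N
I(v, a) = 3 (I(v, a) = -6 + 9 = 3)
X(F) = -7*F
Y(C, P) = -8*P
U(g, D) = -56 (U(g, D) = -8*7 = -56)
K = -28/25009 (K = (-56/25009)/2 = (-56*1/25009)/2 = (½)*(-56/25009) = -28/25009 ≈ -0.0011196)
(I(106, 109) + S(X(0))) + K = (3 + 30) - 28/25009 = 33 - 28/25009 = 825269/25009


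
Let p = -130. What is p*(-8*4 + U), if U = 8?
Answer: 3120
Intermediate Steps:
p*(-8*4 + U) = -130*(-8*4 + 8) = -130*(-32 + 8) = -130*(-24) = 3120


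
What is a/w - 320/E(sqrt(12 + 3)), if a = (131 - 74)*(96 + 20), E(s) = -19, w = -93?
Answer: -31956/589 ≈ -54.255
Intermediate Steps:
a = 6612 (a = 57*116 = 6612)
a/w - 320/E(sqrt(12 + 3)) = 6612/(-93) - 320/(-19) = 6612*(-1/93) - 320*(-1/19) = -2204/31 + 320/19 = -31956/589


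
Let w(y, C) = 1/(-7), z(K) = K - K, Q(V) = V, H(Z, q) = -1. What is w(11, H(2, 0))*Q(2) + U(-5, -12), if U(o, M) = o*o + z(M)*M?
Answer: 173/7 ≈ 24.714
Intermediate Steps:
z(K) = 0
w(y, C) = -⅐
U(o, M) = o² (U(o, M) = o*o + 0*M = o² + 0 = o²)
w(11, H(2, 0))*Q(2) + U(-5, -12) = -⅐*2 + (-5)² = -2/7 + 25 = 173/7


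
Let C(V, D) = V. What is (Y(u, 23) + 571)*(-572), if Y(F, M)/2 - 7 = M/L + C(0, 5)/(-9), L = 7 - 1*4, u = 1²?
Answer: -1030172/3 ≈ -3.4339e+5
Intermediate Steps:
u = 1
L = 3 (L = 7 - 4 = 3)
Y(F, M) = 14 + 2*M/3 (Y(F, M) = 14 + 2*(M/3 + 0/(-9)) = 14 + 2*(M*(⅓) + 0*(-⅑)) = 14 + 2*(M/3 + 0) = 14 + 2*(M/3) = 14 + 2*M/3)
(Y(u, 23) + 571)*(-572) = ((14 + (⅔)*23) + 571)*(-572) = ((14 + 46/3) + 571)*(-572) = (88/3 + 571)*(-572) = (1801/3)*(-572) = -1030172/3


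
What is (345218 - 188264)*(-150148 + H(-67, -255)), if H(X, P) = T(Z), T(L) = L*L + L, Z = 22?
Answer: -23486910468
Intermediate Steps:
T(L) = L + L² (T(L) = L² + L = L + L²)
H(X, P) = 506 (H(X, P) = 22*(1 + 22) = 22*23 = 506)
(345218 - 188264)*(-150148 + H(-67, -255)) = (345218 - 188264)*(-150148 + 506) = 156954*(-149642) = -23486910468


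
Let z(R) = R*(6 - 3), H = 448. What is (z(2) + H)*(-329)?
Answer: -149366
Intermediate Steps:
z(R) = 3*R (z(R) = R*3 = 3*R)
(z(2) + H)*(-329) = (3*2 + 448)*(-329) = (6 + 448)*(-329) = 454*(-329) = -149366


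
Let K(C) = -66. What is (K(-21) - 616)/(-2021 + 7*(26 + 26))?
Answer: 682/1657 ≈ 0.41159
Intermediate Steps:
(K(-21) - 616)/(-2021 + 7*(26 + 26)) = (-66 - 616)/(-2021 + 7*(26 + 26)) = -682/(-2021 + 7*52) = -682/(-2021 + 364) = -682/(-1657) = -682*(-1/1657) = 682/1657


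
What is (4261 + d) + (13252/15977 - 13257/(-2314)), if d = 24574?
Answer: 82022681219/2843906 ≈ 28842.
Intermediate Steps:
(4261 + d) + (13252/15977 - 13257/(-2314)) = (4261 + 24574) + (13252/15977 - 13257/(-2314)) = 28835 + (13252*(1/15977) - 13257*(-1/2314)) = 28835 + (13252/15977 + 13257/2314) = 28835 + 18651709/2843906 = 82022681219/2843906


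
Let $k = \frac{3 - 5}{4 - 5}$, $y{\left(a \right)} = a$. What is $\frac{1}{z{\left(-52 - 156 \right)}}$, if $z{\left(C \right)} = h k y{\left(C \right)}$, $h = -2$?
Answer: $\frac{1}{832} \approx 0.0012019$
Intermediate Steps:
$k = 2$ ($k = - \frac{2}{-1} = \left(-2\right) \left(-1\right) = 2$)
$z{\left(C \right)} = - 4 C$ ($z{\left(C \right)} = \left(-2\right) 2 C = - 4 C$)
$\frac{1}{z{\left(-52 - 156 \right)}} = \frac{1}{\left(-4\right) \left(-52 - 156\right)} = \frac{1}{\left(-4\right) \left(-208\right)} = \frac{1}{832}$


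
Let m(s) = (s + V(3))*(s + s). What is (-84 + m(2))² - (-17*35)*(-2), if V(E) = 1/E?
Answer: 39466/9 ≈ 4385.1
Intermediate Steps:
m(s) = 2*s*(⅓ + s) (m(s) = (s + 1/3)*(s + s) = (s + ⅓)*(2*s) = (⅓ + s)*(2*s) = 2*s*(⅓ + s))
(-84 + m(2))² - (-17*35)*(-2) = (-84 + (⅔)*2*(1 + 3*2))² - (-17*35)*(-2) = (-84 + (⅔)*2*(1 + 6))² - (-595)*(-2) = (-84 + (⅔)*2*7)² - 1*1190 = (-84 + 28/3)² - 1190 = (-224/3)² - 1190 = 50176/9 - 1190 = 39466/9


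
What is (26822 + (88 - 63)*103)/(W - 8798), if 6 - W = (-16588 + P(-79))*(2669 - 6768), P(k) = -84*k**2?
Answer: -9799/738959720 ≈ -1.3261e-5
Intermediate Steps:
W = -2216870362 (W = 6 - (-16588 - 84*(-79)**2)*(2669 - 6768) = 6 - (-16588 - 84*6241)*(-4099) = 6 - (-16588 - 524244)*(-4099) = 6 - (-540832)*(-4099) = 6 - 1*2216870368 = 6 - 2216870368 = -2216870362)
(26822 + (88 - 63)*103)/(W - 8798) = (26822 + (88 - 63)*103)/(-2216870362 - 8798) = (26822 + 25*103)/(-2216879160) = (26822 + 2575)*(-1/2216879160) = 29397*(-1/2216879160) = -9799/738959720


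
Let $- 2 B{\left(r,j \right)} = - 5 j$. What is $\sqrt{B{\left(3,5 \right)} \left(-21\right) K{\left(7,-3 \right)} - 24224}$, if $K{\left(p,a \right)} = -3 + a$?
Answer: $i \sqrt{22649} \approx 150.5 i$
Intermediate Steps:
$B{\left(r,j \right)} = \frac{5 j}{2}$ ($B{\left(r,j \right)} = - \frac{\left(-5\right) j}{2} = \frac{5 j}{2}$)
$\sqrt{B{\left(3,5 \right)} \left(-21\right) K{\left(7,-3 \right)} - 24224} = \sqrt{\frac{5}{2} \cdot 5 \left(-21\right) \left(-3 - 3\right) - 24224} = \sqrt{\frac{25}{2} \left(-21\right) \left(-6\right) - 24224} = \sqrt{\left(- \frac{525}{2}\right) \left(-6\right) - 24224} = \sqrt{1575 - 24224} = \sqrt{-22649} = i \sqrt{22649}$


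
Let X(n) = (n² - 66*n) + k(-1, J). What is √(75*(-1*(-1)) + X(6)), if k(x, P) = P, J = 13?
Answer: 4*I*√17 ≈ 16.492*I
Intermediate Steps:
X(n) = 13 + n² - 66*n (X(n) = (n² - 66*n) + 13 = 13 + n² - 66*n)
√(75*(-1*(-1)) + X(6)) = √(75*(-1*(-1)) + (13 + 6² - 66*6)) = √(75*1 + (13 + 36 - 396)) = √(75 - 347) = √(-272) = 4*I*√17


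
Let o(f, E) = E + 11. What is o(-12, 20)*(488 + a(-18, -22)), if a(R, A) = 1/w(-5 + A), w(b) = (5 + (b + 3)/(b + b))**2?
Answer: 36324839/2401 ≈ 15129.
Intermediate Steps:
o(f, E) = 11 + E
w(b) = (5 + (3 + b)/(2*b))**2 (w(b) = (5 + (3 + b)/((2*b)))**2 = (5 + (3 + b)*(1/(2*b)))**2 = (5 + (3 + b)/(2*b))**2)
a(R, A) = 4*(-5 + A)**2/(-52 + 11*A)**2 (a(R, A) = 1/((3 + 11*(-5 + A))**2/(4*(-5 + A)**2)) = 1/((3 + (-55 + 11*A))**2/(4*(-5 + A)**2)) = 1/((-52 + 11*A)**2/(4*(-5 + A)**2)) = 4*(-5 + A)**2/(-52 + 11*A)**2)
o(-12, 20)*(488 + a(-18, -22)) = (11 + 20)*(488 + 4*(-5 - 22)**2/(-52 + 11*(-22))**2) = 31*(488 + 4*(-27)**2/(-52 - 242)**2) = 31*(488 + 4*729/(-294)**2) = 31*(488 + 4*(1/86436)*729) = 31*(488 + 81/2401) = 31*(1171769/2401) = 36324839/2401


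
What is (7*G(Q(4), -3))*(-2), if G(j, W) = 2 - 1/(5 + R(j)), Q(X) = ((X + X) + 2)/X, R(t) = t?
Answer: -392/15 ≈ -26.133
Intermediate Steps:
Q(X) = (2 + 2*X)/X (Q(X) = (2*X + 2)/X = (2 + 2*X)/X)
G(j, W) = 2 - 1/(5 + j)
(7*G(Q(4), -3))*(-2) = (7*((9 + 2*(2 + 2/4))/(5 + (2 + 2/4))))*(-2) = (7*((9 + 2*(2 + 2*(1/4)))/(5 + (2 + 2*(1/4)))))*(-2) = (7*((9 + 2*(2 + 1/2))/(5 + (2 + 1/2))))*(-2) = (7*((9 + 2*(5/2))/(5 + 5/2)))*(-2) = (7*((9 + 5)/(15/2)))*(-2) = (7*((2/15)*14))*(-2) = (7*(28/15))*(-2) = (196/15)*(-2) = -392/15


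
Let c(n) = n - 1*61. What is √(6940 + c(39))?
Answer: √6918 ≈ 83.175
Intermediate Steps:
c(n) = -61 + n (c(n) = n - 61 = -61 + n)
√(6940 + c(39)) = √(6940 + (-61 + 39)) = √(6940 - 22) = √6918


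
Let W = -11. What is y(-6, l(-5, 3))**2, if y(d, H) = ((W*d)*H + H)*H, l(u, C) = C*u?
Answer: 227255625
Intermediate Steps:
y(d, H) = H*(H - 11*H*d) (y(d, H) = ((-11*d)*H + H)*H = (-11*H*d + H)*H = (H - 11*H*d)*H = H*(H - 11*H*d))
y(-6, l(-5, 3))**2 = ((3*(-5))**2*(1 - 11*(-6)))**2 = ((-15)**2*(1 + 66))**2 = (225*67)**2 = 15075**2 = 227255625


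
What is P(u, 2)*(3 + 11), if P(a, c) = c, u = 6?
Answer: 28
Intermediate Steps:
P(u, 2)*(3 + 11) = 2*(3 + 11) = 2*14 = 28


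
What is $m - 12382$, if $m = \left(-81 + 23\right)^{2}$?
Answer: $-9018$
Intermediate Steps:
$m = 3364$ ($m = \left(-58\right)^{2} = 3364$)
$m - 12382 = 3364 - 12382 = -9018$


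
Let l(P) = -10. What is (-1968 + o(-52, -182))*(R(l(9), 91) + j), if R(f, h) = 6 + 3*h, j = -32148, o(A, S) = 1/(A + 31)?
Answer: 439037967/7 ≈ 6.2720e+7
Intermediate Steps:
o(A, S) = 1/(31 + A)
(-1968 + o(-52, -182))*(R(l(9), 91) + j) = (-1968 + 1/(31 - 52))*((6 + 3*91) - 32148) = (-1968 + 1/(-21))*((6 + 273) - 32148) = (-1968 - 1/21)*(279 - 32148) = -41329/21*(-31869) = 439037967/7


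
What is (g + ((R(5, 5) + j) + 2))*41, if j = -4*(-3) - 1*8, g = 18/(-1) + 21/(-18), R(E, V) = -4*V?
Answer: -8159/6 ≈ -1359.8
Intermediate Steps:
g = -115/6 (g = 18*(-1) + 21*(-1/18) = -18 - 7/6 = -115/6 ≈ -19.167)
j = 4 (j = 12 - 8 = 4)
(g + ((R(5, 5) + j) + 2))*41 = (-115/6 + ((-4*5 + 4) + 2))*41 = (-115/6 + ((-20 + 4) + 2))*41 = (-115/6 + (-16 + 2))*41 = (-115/6 - 14)*41 = -199/6*41 = -8159/6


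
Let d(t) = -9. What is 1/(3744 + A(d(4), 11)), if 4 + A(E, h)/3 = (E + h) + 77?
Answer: 1/3969 ≈ 0.00025195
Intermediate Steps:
A(E, h) = 219 + 3*E + 3*h (A(E, h) = -12 + 3*((E + h) + 77) = -12 + 3*(77 + E + h) = -12 + (231 + 3*E + 3*h) = 219 + 3*E + 3*h)
1/(3744 + A(d(4), 11)) = 1/(3744 + (219 + 3*(-9) + 3*11)) = 1/(3744 + (219 - 27 + 33)) = 1/(3744 + 225) = 1/3969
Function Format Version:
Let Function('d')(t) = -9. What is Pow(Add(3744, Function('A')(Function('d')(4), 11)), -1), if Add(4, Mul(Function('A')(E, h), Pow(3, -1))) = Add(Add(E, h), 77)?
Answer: Rational(1, 3969) ≈ 0.00025195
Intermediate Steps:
Function('A')(E, h) = Add(219, Mul(3, E), Mul(3, h)) (Function('A')(E, h) = Add(-12, Mul(3, Add(Add(E, h), 77))) = Add(-12, Mul(3, Add(77, E, h))) = Add(-12, Add(231, Mul(3, E), Mul(3, h))) = Add(219, Mul(3, E), Mul(3, h)))
Pow(Add(3744, Function('A')(Function('d')(4), 11)), -1) = Pow(Add(3744, Add(219, Mul(3, -9), Mul(3, 11))), -1) = Pow(Add(3744, Add(219, -27, 33)), -1) = Pow(Add(3744, 225), -1) = Pow(3969, -1) = Rational(1, 3969)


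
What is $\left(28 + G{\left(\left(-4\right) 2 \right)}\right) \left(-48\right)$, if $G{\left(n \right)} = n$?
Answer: $-960$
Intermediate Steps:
$\left(28 + G{\left(\left(-4\right) 2 \right)}\right) \left(-48\right) = \left(28 - 8\right) \left(-48\right) = 20 \left(-48\right) = -960$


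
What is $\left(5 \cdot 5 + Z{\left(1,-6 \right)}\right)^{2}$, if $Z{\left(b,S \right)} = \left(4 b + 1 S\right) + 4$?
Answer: $729$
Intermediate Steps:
$Z{\left(b,S \right)} = 4 + S + 4 b$ ($Z{\left(b,S \right)} = \left(4 b + S\right) + 4 = \left(S + 4 b\right) + 4 = 4 + S + 4 b$)
$\left(5 \cdot 5 + Z{\left(1,-6 \right)}\right)^{2} = \left(5 \cdot 5 + \left(4 - 6 + 4 \cdot 1\right)\right)^{2} = \left(25 + \left(4 - 6 + 4\right)\right)^{2} = \left(25 + 2\right)^{2} = 27^{2} = 729$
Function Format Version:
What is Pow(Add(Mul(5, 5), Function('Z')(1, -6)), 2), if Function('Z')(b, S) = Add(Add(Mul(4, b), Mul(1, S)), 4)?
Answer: 729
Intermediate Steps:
Function('Z')(b, S) = Add(4, S, Mul(4, b)) (Function('Z')(b, S) = Add(Add(Mul(4, b), S), 4) = Add(Add(S, Mul(4, b)), 4) = Add(4, S, Mul(4, b)))
Pow(Add(Mul(5, 5), Function('Z')(1, -6)), 2) = Pow(Add(Mul(5, 5), Add(4, -6, Mul(4, 1))), 2) = Pow(Add(25, Add(4, -6, 4)), 2) = Pow(Add(25, 2), 2) = Pow(27, 2) = 729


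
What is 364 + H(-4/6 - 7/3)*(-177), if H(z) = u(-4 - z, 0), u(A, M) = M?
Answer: 364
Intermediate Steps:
H(z) = 0
364 + H(-4/6 - 7/3)*(-177) = 364 + 0*(-177) = 364 + 0 = 364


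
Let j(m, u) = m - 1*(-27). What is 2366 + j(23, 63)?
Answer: 2416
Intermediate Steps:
j(m, u) = 27 + m (j(m, u) = m + 27 = 27 + m)
2366 + j(23, 63) = 2366 + (27 + 23) = 2366 + 50 = 2416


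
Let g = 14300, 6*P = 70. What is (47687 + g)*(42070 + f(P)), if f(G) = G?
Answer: 7825548815/3 ≈ 2.6085e+9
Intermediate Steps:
P = 35/3 (P = (1/6)*70 = 35/3 ≈ 11.667)
(47687 + g)*(42070 + f(P)) = (47687 + 14300)*(42070 + 35/3) = 61987*(126245/3) = 7825548815/3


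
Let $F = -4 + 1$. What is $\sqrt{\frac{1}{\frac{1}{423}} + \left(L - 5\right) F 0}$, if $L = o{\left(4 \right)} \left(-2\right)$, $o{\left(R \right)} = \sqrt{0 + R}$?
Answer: $3 \sqrt{47} \approx 20.567$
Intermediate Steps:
$o{\left(R \right)} = \sqrt{R}$
$L = -4$ ($L = \sqrt{4} \left(-2\right) = 2 \left(-2\right) = -4$)
$F = -3$
$\sqrt{\frac{1}{\frac{1}{423}} + \left(L - 5\right) F 0} = \sqrt{\frac{1}{\frac{1}{423}} + \left(-4 - 5\right) \left(-3\right) 0} = \sqrt{\frac{1}{\frac{1}{423}} + \left(-9\right) \left(-3\right) 0} = \sqrt{423 + 27 \cdot 0} = \sqrt{423 + 0} = \sqrt{423} = 3 \sqrt{47}$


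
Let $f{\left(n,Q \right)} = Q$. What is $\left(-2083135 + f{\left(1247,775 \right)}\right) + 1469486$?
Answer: $-612874$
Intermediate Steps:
$\left(-2083135 + f{\left(1247,775 \right)}\right) + 1469486 = \left(-2083135 + 775\right) + 1469486 = -2082360 + 1469486 = -612874$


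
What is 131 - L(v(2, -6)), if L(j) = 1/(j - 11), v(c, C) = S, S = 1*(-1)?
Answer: 1573/12 ≈ 131.08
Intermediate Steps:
S = -1
v(c, C) = -1
L(j) = 1/(-11 + j)
131 - L(v(2, -6)) = 131 - 1/(-11 - 1) = 131 - 1/(-12) = 131 - 1*(-1/12) = 131 + 1/12 = 1573/12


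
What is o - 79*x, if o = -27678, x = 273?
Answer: -49245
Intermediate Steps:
o - 79*x = -27678 - 79*273 = -27678 - 1*21567 = -27678 - 21567 = -49245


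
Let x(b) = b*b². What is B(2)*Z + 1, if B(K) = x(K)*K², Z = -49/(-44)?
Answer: 403/11 ≈ 36.636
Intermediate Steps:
Z = 49/44 (Z = -49*(-1/44) = 49/44 ≈ 1.1136)
x(b) = b³
B(K) = K⁵ (B(K) = K³*K² = K⁵)
B(2)*Z + 1 = 2⁵*(49/44) + 1 = 32*(49/44) + 1 = 392/11 + 1 = 403/11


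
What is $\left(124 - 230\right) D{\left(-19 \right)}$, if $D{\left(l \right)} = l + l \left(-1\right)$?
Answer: $0$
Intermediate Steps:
$D{\left(l \right)} = 0$ ($D{\left(l \right)} = l - l = 0$)
$\left(124 - 230\right) D{\left(-19 \right)} = \left(124 - 230\right) 0 = \left(-106\right) 0 = 0$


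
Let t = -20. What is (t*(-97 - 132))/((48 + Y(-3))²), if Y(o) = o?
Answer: 916/405 ≈ 2.2617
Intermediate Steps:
(t*(-97 - 132))/((48 + Y(-3))²) = (-20*(-97 - 132))/((48 - 3)²) = (-20*(-229))/(45²) = 4580/2025 = 4580*(1/2025) = 916/405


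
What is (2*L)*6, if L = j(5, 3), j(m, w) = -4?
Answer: -48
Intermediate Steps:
L = -4
(2*L)*6 = (2*(-4))*6 = -8*6 = -48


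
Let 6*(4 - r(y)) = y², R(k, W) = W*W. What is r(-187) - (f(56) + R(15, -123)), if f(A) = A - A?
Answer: -125719/6 ≈ -20953.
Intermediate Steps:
f(A) = 0
R(k, W) = W²
r(y) = 4 - y²/6
r(-187) - (f(56) + R(15, -123)) = (4 - ⅙*(-187)²) - (0 + (-123)²) = (4 - ⅙*34969) - (0 + 15129) = (4 - 34969/6) - 1*15129 = -34945/6 - 15129 = -125719/6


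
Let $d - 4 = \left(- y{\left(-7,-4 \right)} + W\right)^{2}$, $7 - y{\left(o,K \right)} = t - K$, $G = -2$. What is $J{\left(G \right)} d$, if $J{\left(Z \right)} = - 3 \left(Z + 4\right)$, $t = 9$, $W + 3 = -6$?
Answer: $-78$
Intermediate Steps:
$W = -9$ ($W = -3 - 6 = -9$)
$J{\left(Z \right)} = -12 - 3 Z$ ($J{\left(Z \right)} = - 3 \left(4 + Z\right) = -12 - 3 Z$)
$y{\left(o,K \right)} = -2 + K$ ($y{\left(o,K \right)} = 7 - \left(9 - K\right) = 7 + \left(-9 + K\right) = -2 + K$)
$d = 13$ ($d = 4 + \left(- (-2 - 4) - 9\right)^{2} = 4 + \left(\left(-1\right) \left(-6\right) - 9\right)^{2} = 4 + \left(6 - 9\right)^{2} = 4 + \left(-3\right)^{2} = 4 + 9 = 13$)
$J{\left(G \right)} d = \left(-12 - -6\right) 13 = \left(-12 + 6\right) 13 = \left(-6\right) 13 = -78$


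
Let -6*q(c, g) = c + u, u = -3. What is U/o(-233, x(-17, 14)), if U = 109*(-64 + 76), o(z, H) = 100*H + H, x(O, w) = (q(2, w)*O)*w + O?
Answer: -1962/8585 ≈ -0.22854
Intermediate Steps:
q(c, g) = ½ - c/6 (q(c, g) = -(c - 3)/6 = -(-3 + c)/6 = ½ - c/6)
x(O, w) = O + O*w/6 (x(O, w) = ((½ - ⅙*2)*O)*w + O = ((½ - ⅓)*O)*w + O = (O/6)*w + O = O*w/6 + O = O + O*w/6)
o(z, H) = 101*H
U = 1308 (U = 109*12 = 1308)
U/o(-233, x(-17, 14)) = 1308/((101*((⅙)*(-17)*(6 + 14)))) = 1308/((101*((⅙)*(-17)*20))) = 1308/((101*(-170/3))) = 1308/(-17170/3) = 1308*(-3/17170) = -1962/8585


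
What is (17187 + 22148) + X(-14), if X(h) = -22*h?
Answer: 39643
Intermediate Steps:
(17187 + 22148) + X(-14) = (17187 + 22148) - 22*(-14) = 39335 + 308 = 39643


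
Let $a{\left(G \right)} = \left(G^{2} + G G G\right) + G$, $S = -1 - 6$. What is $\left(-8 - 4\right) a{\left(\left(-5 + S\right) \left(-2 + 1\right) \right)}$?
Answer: $-22608$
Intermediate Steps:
$S = -7$ ($S = -1 - 6 = -7$)
$a{\left(G \right)} = G + G^{2} + G^{3}$ ($a{\left(G \right)} = \left(G^{2} + G^{2} G\right) + G = \left(G^{2} + G^{3}\right) + G = G + G^{2} + G^{3}$)
$\left(-8 - 4\right) a{\left(\left(-5 + S\right) \left(-2 + 1\right) \right)} = \left(-8 - 4\right) \left(-5 - 7\right) \left(-2 + 1\right) \left(1 + \left(-5 - 7\right) \left(-2 + 1\right) + \left(\left(-5 - 7\right) \left(-2 + 1\right)\right)^{2}\right) = \left(-8 - 4\right) \left(-12\right) \left(-1\right) \left(1 - -12 + \left(\left(-12\right) \left(-1\right)\right)^{2}\right) = - 12 \cdot 12 \left(1 + 12 + 12^{2}\right) = - 12 \cdot 12 \left(1 + 12 + 144\right) = - 12 \cdot 12 \cdot 157 = \left(-12\right) 1884 = -22608$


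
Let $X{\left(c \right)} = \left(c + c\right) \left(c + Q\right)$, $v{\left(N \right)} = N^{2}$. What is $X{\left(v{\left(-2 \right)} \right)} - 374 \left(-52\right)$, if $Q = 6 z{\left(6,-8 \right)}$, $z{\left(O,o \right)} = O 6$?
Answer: $21208$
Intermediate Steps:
$z{\left(O,o \right)} = 6 O$
$Q = 216$ ($Q = 6 \cdot 6 \cdot 6 = 6 \cdot 36 = 216$)
$X{\left(c \right)} = 2 c \left(216 + c\right)$ ($X{\left(c \right)} = \left(c + c\right) \left(c + 216\right) = 2 c \left(216 + c\right)$)
$X{\left(v{\left(-2 \right)} \right)} - 374 \left(-52\right) = 2 \left(-2\right)^{2} \left(216 + \left(-2\right)^{2}\right) - 374 \left(-52\right) = 2 \cdot 4 \left(216 + 4\right) - -19448 = 2 \cdot 4 \cdot 220 + 19448 = 1760 + 19448 = 21208$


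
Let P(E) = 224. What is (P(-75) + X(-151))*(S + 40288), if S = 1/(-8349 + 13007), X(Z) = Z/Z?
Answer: 42223838625/4658 ≈ 9.0648e+6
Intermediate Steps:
X(Z) = 1
S = 1/4658 ≈ 0.00021468
(P(-75) + X(-151))*(S + 40288) = (224 + 1)*(1/4658 + 40288) = 225*(187661505/4658) = 42223838625/4658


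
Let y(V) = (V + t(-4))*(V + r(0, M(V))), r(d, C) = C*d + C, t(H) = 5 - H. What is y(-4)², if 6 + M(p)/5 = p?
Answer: 72900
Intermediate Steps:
M(p) = -30 + 5*p
r(d, C) = C + C*d
y(V) = (-30 + 6*V)*(9 + V) (y(V) = (V + (5 - 1*(-4)))*(V + (-30 + 5*V)*(1 + 0)) = (V + (5 + 4))*(V + (-30 + 5*V)*1) = (V + 9)*(V + (-30 + 5*V)) = (9 + V)*(-30 + 6*V) = (-30 + 6*V)*(9 + V))
y(-4)² = (-270 + 6*(-4)² + 24*(-4))² = (-270 + 6*16 - 96)² = (-270 + 96 - 96)² = (-270)² = 72900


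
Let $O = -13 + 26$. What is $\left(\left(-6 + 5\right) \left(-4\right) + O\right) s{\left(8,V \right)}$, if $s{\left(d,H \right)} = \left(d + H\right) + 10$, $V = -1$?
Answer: $289$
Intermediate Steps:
$s{\left(d,H \right)} = 10 + H + d$ ($s{\left(d,H \right)} = \left(H + d\right) + 10 = 10 + H + d$)
$O = 13$
$\left(\left(-6 + 5\right) \left(-4\right) + O\right) s{\left(8,V \right)} = \left(\left(-6 + 5\right) \left(-4\right) + 13\right) \left(10 - 1 + 8\right) = \left(\left(-1\right) \left(-4\right) + 13\right) 17 = \left(4 + 13\right) 17 = 17 \cdot 17 = 289$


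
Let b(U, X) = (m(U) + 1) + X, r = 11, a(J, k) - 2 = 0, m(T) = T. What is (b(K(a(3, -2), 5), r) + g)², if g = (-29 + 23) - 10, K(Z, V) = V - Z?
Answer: 1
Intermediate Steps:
a(J, k) = 2 (a(J, k) = 2 + 0 = 2)
b(U, X) = 1 + U + X (b(U, X) = (U + 1) + X = (1 + U) + X = 1 + U + X)
g = -16 (g = -6 - 10 = -16)
(b(K(a(3, -2), 5), r) + g)² = ((1 + (5 - 1*2) + 11) - 16)² = ((1 + (5 - 2) + 11) - 16)² = ((1 + 3 + 11) - 16)² = (15 - 16)² = (-1)² = 1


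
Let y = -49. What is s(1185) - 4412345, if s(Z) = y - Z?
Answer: -4413579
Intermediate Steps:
s(Z) = -49 - Z
s(1185) - 4412345 = (-49 - 1*1185) - 4412345 = (-49 - 1185) - 4412345 = -1234 - 4412345 = -4413579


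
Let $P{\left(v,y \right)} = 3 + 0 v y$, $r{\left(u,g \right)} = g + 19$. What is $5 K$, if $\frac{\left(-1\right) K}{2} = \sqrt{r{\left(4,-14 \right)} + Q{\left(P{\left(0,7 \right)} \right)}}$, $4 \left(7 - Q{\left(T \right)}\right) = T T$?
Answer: $- 5 \sqrt{39} \approx -31.225$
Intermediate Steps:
$r{\left(u,g \right)} = 19 + g$
$P{\left(v,y \right)} = 3$ ($P{\left(v,y \right)} = 3 + 0 y = 3 + 0 = 3$)
$Q{\left(T \right)} = 7 - \frac{T^{2}}{4}$ ($Q{\left(T \right)} = 7 - \frac{T T}{4} = 7 - \frac{T^{2}}{4}$)
$K = - \sqrt{39}$ ($K = - 2 \sqrt{\left(19 - 14\right) + \left(7 - \frac{3^{2}}{4}\right)} = - 2 \sqrt{5 + \left(7 - \frac{9}{4}\right)} = - 2 \sqrt{5 + \frac{19}{4}} = - 2 \sqrt{\frac{39}{4}} = - 2 \frac{\sqrt{39}}{2} = - \sqrt{39} \approx -6.245$)
$5 K = 5 \left(- \sqrt{39}\right) = - 5 \sqrt{39}$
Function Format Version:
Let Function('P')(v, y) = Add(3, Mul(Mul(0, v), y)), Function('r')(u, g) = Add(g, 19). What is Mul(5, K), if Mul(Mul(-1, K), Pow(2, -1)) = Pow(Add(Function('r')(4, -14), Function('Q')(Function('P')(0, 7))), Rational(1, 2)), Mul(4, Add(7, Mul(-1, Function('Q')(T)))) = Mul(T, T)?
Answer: Mul(-5, Pow(39, Rational(1, 2))) ≈ -31.225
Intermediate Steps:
Function('r')(u, g) = Add(19, g)
Function('P')(v, y) = 3 (Function('P')(v, y) = Add(3, Mul(0, y)) = Add(3, 0) = 3)
Function('Q')(T) = Add(7, Mul(Rational(-1, 4), Pow(T, 2))) (Function('Q')(T) = Add(7, Mul(Rational(-1, 4), Mul(T, T))) = Add(7, Mul(Rational(-1, 4), Pow(T, 2))))
K = Mul(-1, Pow(39, Rational(1, 2))) (K = Mul(-2, Pow(Add(Add(19, -14), Add(7, Mul(Rational(-1, 4), Pow(3, 2)))), Rational(1, 2))) = Mul(-2, Pow(Add(5, Add(7, Mul(Rational(-1, 4), 9))), Rational(1, 2))) = Mul(-2, Pow(Add(5, Add(7, Rational(-9, 4))), Rational(1, 2))) = Mul(-2, Pow(Add(5, Rational(19, 4)), Rational(1, 2))) = Mul(-2, Pow(Rational(39, 4), Rational(1, 2))) = Mul(-2, Mul(Rational(1, 2), Pow(39, Rational(1, 2)))) = Mul(-1, Pow(39, Rational(1, 2))) ≈ -6.2450)
Mul(5, K) = Mul(5, Mul(-1, Pow(39, Rational(1, 2)))) = Mul(-5, Pow(39, Rational(1, 2)))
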